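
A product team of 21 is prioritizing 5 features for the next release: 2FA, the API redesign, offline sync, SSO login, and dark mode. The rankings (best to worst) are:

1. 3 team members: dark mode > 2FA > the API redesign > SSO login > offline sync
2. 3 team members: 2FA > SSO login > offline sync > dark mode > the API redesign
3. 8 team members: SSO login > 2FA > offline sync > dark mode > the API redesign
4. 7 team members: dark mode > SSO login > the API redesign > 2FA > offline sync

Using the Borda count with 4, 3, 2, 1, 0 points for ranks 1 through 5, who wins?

SSO login

2FA: 3·3 + 3·4 + 8·3 + 7·1 = 52
the API redesign: 3·2 + 3·0 + 8·0 + 7·2 = 20
offline sync: 3·0 + 3·2 + 8·2 + 7·0 = 22
SSO login: 3·1 + 3·3 + 8·4 + 7·3 = 65
dark mode: 3·4 + 3·1 + 8·1 + 7·4 = 51
SSO login has the highest Borda score (65).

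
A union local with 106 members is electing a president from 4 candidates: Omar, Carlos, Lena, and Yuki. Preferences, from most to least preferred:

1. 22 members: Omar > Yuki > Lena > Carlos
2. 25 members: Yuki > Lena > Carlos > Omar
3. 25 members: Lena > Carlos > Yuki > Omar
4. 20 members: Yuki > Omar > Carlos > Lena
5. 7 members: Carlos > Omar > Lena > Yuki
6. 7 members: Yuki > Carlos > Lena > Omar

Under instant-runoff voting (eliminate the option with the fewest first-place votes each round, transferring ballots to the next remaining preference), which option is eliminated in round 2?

Round 1: Omar 22, Carlos 7, Lena 25, Yuki 52. Eliminate Carlos.
Round 2: Omar 29, Lena 25, Yuki 52. Eliminate Lena.

Lena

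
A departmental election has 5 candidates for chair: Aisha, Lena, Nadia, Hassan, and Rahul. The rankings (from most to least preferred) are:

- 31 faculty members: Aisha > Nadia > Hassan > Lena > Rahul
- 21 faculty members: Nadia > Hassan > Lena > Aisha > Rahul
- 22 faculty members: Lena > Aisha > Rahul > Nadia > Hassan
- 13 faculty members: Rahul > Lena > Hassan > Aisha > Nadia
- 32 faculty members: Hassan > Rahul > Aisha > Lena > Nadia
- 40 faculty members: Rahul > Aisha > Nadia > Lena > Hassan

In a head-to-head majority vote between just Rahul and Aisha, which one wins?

Voters preferring Rahul to Aisha: 85; preferring Aisha to Rahul: 74.
Rahul wins the head-to-head.

Rahul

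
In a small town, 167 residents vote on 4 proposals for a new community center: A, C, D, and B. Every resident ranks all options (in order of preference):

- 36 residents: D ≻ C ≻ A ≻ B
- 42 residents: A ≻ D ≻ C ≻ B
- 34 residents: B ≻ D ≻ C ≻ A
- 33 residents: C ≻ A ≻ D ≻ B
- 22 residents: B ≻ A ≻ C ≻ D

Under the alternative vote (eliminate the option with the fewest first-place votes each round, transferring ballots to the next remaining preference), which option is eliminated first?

Round 1: A 42, C 33, D 36, B 56. Eliminate C.

C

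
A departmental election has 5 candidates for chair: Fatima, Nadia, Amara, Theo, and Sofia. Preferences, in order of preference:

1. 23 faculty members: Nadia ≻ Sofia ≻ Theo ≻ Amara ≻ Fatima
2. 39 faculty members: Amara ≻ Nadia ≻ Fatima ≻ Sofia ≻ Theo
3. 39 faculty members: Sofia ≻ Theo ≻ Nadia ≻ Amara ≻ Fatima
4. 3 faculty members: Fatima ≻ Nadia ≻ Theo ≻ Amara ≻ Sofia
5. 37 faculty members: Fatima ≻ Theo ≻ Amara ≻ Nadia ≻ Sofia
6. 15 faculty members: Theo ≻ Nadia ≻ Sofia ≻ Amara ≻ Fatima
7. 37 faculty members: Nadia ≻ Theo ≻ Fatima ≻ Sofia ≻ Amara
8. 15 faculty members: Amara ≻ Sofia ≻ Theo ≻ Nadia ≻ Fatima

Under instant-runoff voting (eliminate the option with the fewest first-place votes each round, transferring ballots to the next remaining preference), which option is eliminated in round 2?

Round 1: Fatima 40, Nadia 60, Amara 54, Theo 15, Sofia 39. Eliminate Theo.
Round 2: Fatima 40, Nadia 75, Amara 54, Sofia 39. Eliminate Sofia.

Sofia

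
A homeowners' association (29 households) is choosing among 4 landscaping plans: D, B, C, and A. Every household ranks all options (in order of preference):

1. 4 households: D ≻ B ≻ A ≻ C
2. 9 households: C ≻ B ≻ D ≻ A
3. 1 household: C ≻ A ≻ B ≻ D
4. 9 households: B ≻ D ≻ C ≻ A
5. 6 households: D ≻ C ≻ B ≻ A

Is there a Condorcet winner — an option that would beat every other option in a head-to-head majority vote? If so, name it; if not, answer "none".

Checking pairwise contests:
B beats D 19–10.
C beats B 16–13.
D beats C 19–10.
D beats A 28–1.
Every option loses at least one head-to-head, so there is no Condorcet winner.

none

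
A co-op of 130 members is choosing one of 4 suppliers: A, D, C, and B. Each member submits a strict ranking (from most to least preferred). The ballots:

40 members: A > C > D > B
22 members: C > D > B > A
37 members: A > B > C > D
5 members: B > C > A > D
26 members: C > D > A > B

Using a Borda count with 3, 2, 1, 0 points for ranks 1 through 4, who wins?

C

A: 40·3 + 22·0 + 37·3 + 5·1 + 26·1 = 262
D: 40·1 + 22·2 + 37·0 + 5·0 + 26·2 = 136
C: 40·2 + 22·3 + 37·1 + 5·2 + 26·3 = 271
B: 40·0 + 22·1 + 37·2 + 5·3 + 26·0 = 111
C has the highest Borda score (271).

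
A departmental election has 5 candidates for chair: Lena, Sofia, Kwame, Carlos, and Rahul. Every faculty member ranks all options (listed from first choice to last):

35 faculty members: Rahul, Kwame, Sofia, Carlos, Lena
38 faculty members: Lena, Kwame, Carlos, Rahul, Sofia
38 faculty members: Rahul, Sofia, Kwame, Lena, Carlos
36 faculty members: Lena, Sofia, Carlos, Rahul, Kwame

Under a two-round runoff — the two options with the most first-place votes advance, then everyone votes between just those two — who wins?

Lena

Round 1 first-place votes: Lena 74, Sofia 0, Kwame 0, Carlos 0, Rahul 73.
Lena and Rahul advance.
Runoff: Lena is preferred to Rahul by 74 voters; Rahul by 73.
Lena wins the runoff.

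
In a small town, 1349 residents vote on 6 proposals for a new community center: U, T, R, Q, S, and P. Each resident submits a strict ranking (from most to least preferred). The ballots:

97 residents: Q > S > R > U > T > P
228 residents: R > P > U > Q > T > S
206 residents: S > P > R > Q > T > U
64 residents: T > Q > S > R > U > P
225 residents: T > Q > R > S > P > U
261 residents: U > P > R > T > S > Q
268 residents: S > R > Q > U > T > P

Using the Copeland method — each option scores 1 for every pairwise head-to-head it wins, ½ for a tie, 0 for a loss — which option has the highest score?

U: beats T and P; loses to R, Q, and S → score 2.
T: beats S; loses to U, R, Q, and P → score 1.
R: beats U, T, Q, S, and P → score 5.
Q: beats U and T; loses to R, S, and P → score 2.
S: beats U, Q, and P; loses to T and R → score 3.
P: beats T and Q; loses to U, R, and S → score 2.
R has the best pairwise record.

R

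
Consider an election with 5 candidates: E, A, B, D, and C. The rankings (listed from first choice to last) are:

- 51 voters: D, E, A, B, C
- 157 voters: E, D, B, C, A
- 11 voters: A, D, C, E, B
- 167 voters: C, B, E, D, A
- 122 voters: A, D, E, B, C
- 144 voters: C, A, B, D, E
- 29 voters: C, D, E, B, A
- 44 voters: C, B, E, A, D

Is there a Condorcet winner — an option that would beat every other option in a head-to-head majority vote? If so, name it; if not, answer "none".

C

C vs E: 395–330 for C.
C vs A: 541–184 for C.
C vs B: 395–330 for C.
C vs D: 384–341 for C.
C beats every other option head-to-head.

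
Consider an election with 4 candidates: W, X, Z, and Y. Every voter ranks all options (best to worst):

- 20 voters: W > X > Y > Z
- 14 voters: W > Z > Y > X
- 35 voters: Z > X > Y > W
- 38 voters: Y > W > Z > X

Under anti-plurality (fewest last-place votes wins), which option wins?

Y

Last-place votes: W 35, X 52, Z 20, Y 0.
Y is ranked last by the fewest voters, so Y wins.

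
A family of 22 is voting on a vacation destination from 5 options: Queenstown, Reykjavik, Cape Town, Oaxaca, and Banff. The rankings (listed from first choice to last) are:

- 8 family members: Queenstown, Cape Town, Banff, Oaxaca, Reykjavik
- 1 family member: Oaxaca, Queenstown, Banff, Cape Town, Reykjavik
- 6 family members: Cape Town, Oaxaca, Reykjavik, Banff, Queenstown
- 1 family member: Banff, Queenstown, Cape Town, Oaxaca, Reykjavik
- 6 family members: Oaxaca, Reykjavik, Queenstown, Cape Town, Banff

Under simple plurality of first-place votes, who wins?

Queenstown

First-place votes: Queenstown 8, Reykjavik 0, Cape Town 6, Oaxaca 7, Banff 1.
Queenstown has the most first-place votes.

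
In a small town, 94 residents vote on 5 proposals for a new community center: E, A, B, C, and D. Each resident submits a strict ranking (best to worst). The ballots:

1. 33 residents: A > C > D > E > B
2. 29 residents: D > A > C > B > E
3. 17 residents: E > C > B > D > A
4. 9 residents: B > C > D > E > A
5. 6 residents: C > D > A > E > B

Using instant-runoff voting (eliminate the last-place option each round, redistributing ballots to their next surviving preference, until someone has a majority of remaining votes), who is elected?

Round 1: E 17, A 33, B 9, C 6, D 29. Eliminate C.
Round 2: E 17, A 33, B 9, D 35. Eliminate B.
Round 3: E 17, A 33, D 44. Eliminate E.
Round 4: A 33, D 61. D has a majority.

D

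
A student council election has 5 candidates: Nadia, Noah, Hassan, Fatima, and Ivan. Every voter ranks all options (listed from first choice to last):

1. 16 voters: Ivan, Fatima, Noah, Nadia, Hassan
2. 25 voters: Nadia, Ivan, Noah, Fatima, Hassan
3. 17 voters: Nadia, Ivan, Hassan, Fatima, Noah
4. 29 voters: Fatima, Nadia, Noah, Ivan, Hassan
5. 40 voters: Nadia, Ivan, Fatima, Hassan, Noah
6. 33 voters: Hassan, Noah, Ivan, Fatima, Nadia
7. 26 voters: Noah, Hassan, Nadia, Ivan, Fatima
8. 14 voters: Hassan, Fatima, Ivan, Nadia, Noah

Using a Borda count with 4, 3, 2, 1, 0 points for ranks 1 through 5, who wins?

Nadia: 16·1 + 25·4 + 17·4 + 29·3 + 40·4 + 33·0 + 26·2 + 14·1 = 497
Noah: 16·2 + 25·2 + 17·0 + 29·2 + 40·0 + 33·3 + 26·4 + 14·0 = 343
Hassan: 16·0 + 25·0 + 17·2 + 29·0 + 40·1 + 33·4 + 26·3 + 14·4 = 340
Fatima: 16·3 + 25·1 + 17·1 + 29·4 + 40·2 + 33·1 + 26·0 + 14·3 = 361
Ivan: 16·4 + 25·3 + 17·3 + 29·1 + 40·3 + 33·2 + 26·1 + 14·2 = 459
Nadia has the highest Borda score (497).

Nadia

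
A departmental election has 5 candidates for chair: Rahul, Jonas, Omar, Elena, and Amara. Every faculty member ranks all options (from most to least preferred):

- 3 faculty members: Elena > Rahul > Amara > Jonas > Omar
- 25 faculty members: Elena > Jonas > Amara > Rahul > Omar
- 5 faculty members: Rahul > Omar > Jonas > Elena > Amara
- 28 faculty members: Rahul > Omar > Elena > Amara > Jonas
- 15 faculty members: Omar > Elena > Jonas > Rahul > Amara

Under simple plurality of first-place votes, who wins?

First-place votes: Rahul 33, Jonas 0, Omar 15, Elena 28, Amara 0.
Rahul has the most first-place votes.

Rahul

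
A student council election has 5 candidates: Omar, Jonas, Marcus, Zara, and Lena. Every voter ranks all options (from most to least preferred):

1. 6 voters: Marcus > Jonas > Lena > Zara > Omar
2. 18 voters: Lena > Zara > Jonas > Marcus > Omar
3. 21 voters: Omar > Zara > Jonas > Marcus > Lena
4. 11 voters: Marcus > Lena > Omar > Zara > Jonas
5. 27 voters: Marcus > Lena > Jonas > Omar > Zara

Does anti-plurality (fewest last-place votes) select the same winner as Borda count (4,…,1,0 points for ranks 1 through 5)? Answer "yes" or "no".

yes

Anti-plurality — last-place votes: Omar 24, Jonas 11, Marcus 0, Zara 27, Lena 21. Winner: Marcus.
Borda — scores: Omar 133, Jonas 150, Marcus 215, Zara 134, Lena 198. Winner: Marcus.
The two methods agree.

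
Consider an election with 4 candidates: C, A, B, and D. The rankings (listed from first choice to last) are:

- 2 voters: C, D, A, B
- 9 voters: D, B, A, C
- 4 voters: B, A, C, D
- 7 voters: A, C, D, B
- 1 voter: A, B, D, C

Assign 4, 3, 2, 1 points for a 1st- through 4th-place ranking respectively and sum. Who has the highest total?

A

C: 2·4 + 9·1 + 4·2 + 7·3 + 1·1 = 47
A: 2·2 + 9·2 + 4·3 + 7·4 + 1·4 = 66
B: 2·1 + 9·3 + 4·4 + 7·1 + 1·3 = 55
D: 2·3 + 9·4 + 4·1 + 7·2 + 1·2 = 62
A has the highest Borda score (66).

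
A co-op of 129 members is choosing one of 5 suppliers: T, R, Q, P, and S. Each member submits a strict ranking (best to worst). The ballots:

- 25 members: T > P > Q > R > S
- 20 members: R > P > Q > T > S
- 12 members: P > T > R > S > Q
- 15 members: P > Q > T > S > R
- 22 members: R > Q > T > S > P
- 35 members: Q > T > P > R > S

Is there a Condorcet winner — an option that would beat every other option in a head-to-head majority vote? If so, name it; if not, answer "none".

none

Checking pairwise contests:
Q beats T 92–37.
T beats R 87–42.
P beats Q 72–57.
T beats P 82–47.
T beats S 129–0.
Every option loses at least one head-to-head, so there is no Condorcet winner.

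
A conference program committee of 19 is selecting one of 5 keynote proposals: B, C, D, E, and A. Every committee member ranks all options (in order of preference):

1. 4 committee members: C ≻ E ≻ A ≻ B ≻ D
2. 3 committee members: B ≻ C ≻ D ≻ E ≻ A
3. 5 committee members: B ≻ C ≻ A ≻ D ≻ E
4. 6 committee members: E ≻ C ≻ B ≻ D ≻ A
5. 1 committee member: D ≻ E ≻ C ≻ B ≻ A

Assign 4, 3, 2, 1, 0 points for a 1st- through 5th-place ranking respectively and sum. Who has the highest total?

C

B: 4·1 + 3·4 + 5·4 + 6·2 + 1·1 = 49
C: 4·4 + 3·3 + 5·3 + 6·3 + 1·2 = 60
D: 4·0 + 3·2 + 5·1 + 6·1 + 1·4 = 21
E: 4·3 + 3·1 + 5·0 + 6·4 + 1·3 = 42
A: 4·2 + 3·0 + 5·2 + 6·0 + 1·0 = 18
C has the highest Borda score (60).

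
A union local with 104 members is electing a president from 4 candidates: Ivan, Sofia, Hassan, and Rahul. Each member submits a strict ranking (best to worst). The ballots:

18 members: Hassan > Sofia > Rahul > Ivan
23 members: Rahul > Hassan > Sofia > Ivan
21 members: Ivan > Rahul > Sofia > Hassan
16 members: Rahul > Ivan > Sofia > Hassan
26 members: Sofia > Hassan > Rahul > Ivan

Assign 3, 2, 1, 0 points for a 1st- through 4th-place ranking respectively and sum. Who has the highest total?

Ivan: 18·0 + 23·0 + 21·3 + 16·2 + 26·0 = 95
Sofia: 18·2 + 23·1 + 21·1 + 16·1 + 26·3 = 174
Hassan: 18·3 + 23·2 + 21·0 + 16·0 + 26·2 = 152
Rahul: 18·1 + 23·3 + 21·2 + 16·3 + 26·1 = 203
Rahul has the highest Borda score (203).

Rahul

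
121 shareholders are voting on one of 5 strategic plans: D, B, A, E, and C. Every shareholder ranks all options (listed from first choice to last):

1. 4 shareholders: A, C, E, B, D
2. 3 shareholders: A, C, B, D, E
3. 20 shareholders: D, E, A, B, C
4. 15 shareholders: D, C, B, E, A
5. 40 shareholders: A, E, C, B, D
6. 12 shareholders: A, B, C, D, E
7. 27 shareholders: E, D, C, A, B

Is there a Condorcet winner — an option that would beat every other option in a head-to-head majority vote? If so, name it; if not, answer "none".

E

E vs D: 71–50 for E.
E vs B: 91–30 for E.
E vs A: 62–59 for E.
E vs C: 87–34 for E.
E beats every other option head-to-head.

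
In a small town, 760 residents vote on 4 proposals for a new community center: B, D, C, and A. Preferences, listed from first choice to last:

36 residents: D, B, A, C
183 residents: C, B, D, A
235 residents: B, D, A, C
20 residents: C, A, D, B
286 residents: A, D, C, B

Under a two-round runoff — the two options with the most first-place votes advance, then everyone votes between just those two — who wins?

Round 1 first-place votes: B 235, D 36, C 203, A 286.
A and B advance.
Runoff: A is preferred to B by 306 voters; B by 454.
B wins the runoff.

B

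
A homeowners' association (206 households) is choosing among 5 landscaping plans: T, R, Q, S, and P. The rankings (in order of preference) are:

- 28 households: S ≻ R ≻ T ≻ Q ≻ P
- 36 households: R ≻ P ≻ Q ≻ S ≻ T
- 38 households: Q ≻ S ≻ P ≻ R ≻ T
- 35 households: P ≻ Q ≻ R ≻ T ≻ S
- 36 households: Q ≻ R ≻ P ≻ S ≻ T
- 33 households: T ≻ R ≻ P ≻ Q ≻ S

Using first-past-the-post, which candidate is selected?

Q

First-place votes: T 33, R 36, Q 74, S 28, P 35.
Q has the most first-place votes.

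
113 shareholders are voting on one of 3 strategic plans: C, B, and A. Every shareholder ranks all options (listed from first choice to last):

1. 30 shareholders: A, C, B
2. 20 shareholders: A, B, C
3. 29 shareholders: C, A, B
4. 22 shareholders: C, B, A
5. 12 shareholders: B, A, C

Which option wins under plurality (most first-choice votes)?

First-place votes: C 51, B 12, A 50.
C has the most first-place votes.

C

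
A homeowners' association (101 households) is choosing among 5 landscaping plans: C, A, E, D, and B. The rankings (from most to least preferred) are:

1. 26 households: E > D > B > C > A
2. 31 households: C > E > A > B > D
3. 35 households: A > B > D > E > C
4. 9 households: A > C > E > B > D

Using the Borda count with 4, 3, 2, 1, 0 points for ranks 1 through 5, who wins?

C: 26·1 + 31·4 + 35·0 + 9·3 = 177
A: 26·0 + 31·2 + 35·4 + 9·4 = 238
E: 26·4 + 31·3 + 35·1 + 9·2 = 250
D: 26·3 + 31·0 + 35·2 + 9·0 = 148
B: 26·2 + 31·1 + 35·3 + 9·1 = 197
E has the highest Borda score (250).

E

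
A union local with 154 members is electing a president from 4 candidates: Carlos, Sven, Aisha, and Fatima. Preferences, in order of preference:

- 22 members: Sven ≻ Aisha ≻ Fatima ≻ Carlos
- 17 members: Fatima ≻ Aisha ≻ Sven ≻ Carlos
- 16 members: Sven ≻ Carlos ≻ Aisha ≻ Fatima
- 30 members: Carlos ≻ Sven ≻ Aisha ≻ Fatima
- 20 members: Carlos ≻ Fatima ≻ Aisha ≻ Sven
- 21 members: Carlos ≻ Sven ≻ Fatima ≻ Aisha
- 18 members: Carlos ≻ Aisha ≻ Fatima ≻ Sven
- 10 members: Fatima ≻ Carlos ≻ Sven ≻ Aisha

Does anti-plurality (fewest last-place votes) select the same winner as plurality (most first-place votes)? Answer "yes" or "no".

Anti-plurality — last-place votes: Carlos 39, Sven 38, Aisha 31, Fatima 46. Winner: Aisha.
Plurality — first-place votes: Carlos 89, Sven 38, Aisha 0, Fatima 27. Winner: Carlos.
The two methods disagree.

no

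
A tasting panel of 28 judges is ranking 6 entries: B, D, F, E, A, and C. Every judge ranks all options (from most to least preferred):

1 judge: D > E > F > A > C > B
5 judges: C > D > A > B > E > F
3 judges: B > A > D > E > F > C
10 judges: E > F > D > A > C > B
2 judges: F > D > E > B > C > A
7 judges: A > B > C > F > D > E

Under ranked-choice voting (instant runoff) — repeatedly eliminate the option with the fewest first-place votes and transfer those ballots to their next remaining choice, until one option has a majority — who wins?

Round 1: B 3, D 1, F 2, E 10, A 7, C 5. Eliminate D.
Round 2: B 3, F 2, E 11, A 7, C 5. Eliminate F.
Round 3: B 3, E 13, A 7, C 5. Eliminate B.
Round 4: E 13, A 10, C 5. Eliminate C.
Round 5: E 13, A 15. A has a majority.

A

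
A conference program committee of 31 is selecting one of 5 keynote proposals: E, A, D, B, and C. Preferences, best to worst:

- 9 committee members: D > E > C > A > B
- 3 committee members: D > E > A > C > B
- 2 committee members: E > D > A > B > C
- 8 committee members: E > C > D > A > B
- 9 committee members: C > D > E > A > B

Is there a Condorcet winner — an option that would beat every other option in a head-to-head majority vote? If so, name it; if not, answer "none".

Checking pairwise contests:
D beats E 21–10.
E beats A 31–0.
C beats D 17–14.
E beats B 31–0.
E beats C 22–9.
Every option loses at least one head-to-head, so there is no Condorcet winner.

none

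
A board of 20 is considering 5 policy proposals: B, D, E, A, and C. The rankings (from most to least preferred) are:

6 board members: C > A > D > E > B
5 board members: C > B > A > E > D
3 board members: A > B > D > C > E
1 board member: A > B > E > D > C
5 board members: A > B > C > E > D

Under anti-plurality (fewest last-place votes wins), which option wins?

A

Last-place votes: B 6, D 10, E 3, A 0, C 1.
A is ranked last by the fewest voters, so A wins.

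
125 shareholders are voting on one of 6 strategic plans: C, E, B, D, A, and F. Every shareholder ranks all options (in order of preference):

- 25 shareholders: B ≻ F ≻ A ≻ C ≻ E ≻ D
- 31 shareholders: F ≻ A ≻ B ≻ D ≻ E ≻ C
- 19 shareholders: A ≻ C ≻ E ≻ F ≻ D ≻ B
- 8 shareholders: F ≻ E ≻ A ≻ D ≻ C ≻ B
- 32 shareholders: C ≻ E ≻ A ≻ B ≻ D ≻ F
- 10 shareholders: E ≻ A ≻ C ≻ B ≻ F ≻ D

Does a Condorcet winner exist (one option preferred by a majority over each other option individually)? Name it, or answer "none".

Checking pairwise contests:
A beats C 93–32.
C beats E 76–49.
C beats B 69–56.
C beats D 86–39.
F beats A 64–61.
B beats F 67–58.
Every option loses at least one head-to-head, so there is no Condorcet winner.

none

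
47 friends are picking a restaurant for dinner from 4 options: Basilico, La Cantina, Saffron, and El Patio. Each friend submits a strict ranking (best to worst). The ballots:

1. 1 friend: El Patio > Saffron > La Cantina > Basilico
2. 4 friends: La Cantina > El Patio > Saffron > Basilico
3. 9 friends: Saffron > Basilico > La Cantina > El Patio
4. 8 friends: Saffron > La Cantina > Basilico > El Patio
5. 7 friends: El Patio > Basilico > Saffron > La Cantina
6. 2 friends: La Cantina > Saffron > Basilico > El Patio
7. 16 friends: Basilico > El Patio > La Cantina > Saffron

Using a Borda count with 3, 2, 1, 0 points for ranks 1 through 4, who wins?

Basilico: 1·0 + 4·0 + 9·2 + 8·1 + 7·2 + 2·1 + 16·3 = 90
La Cantina: 1·1 + 4·3 + 9·1 + 8·2 + 7·0 + 2·3 + 16·1 = 60
Saffron: 1·2 + 4·1 + 9·3 + 8·3 + 7·1 + 2·2 + 16·0 = 68
El Patio: 1·3 + 4·2 + 9·0 + 8·0 + 7·3 + 2·0 + 16·2 = 64
Basilico has the highest Borda score (90).

Basilico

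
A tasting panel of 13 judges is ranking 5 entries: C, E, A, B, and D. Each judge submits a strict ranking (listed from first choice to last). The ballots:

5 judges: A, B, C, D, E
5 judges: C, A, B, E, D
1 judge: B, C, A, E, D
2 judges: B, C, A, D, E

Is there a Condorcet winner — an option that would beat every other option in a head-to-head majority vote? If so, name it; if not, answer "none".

none

Checking pairwise contests:
B beats C 8–5.
C beats E 13–0.
C beats A 8–5.
A beats B 10–3.
C beats D 13–0.
Every option loses at least one head-to-head, so there is no Condorcet winner.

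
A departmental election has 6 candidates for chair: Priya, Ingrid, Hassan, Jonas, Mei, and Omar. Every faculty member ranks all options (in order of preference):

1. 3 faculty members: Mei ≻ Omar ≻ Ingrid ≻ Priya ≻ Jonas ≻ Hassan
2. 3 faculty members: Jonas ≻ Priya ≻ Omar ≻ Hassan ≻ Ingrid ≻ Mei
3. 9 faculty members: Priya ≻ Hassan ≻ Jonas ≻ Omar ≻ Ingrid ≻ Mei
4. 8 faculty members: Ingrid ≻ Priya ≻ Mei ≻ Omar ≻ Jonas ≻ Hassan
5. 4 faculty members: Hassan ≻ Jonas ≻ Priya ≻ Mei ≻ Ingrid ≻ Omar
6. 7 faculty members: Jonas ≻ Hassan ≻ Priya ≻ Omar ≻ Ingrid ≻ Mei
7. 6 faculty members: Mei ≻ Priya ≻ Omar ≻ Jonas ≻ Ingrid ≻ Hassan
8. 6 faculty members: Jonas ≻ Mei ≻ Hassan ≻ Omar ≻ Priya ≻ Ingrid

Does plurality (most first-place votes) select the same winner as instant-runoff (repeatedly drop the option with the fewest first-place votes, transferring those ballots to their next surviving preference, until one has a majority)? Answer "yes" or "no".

Plurality — first-place votes: Priya 9, Ingrid 8, Hassan 4, Jonas 16, Mei 9, Omar 0. Winner: Jonas.
Instant-runoff — R1 Priya 9, Ingrid 8, Hassan 4, Jonas 16, Mei 9, Omar 0 (Omar out); R2 Priya 9, Ingrid 8, Hassan 4, Jonas 16, Mei 9 (Hassan out); R3 Priya 9, Ingrid 8, Jonas 20, Mei 9 (Ingrid out); R4 Priya 17, Jonas 20, Mei 9 (Mei out); R5 Priya 26, Jonas 20 (Priya winner). Winner: Priya.
The two methods disagree.

no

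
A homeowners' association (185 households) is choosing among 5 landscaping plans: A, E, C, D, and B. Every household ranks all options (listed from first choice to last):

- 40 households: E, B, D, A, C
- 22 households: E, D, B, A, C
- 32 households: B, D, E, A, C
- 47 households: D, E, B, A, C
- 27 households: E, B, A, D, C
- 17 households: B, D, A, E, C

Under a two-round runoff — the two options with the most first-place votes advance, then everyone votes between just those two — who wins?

Round 1 first-place votes: A 0, E 89, C 0, D 47, B 49.
E and B advance.
Runoff: E is preferred to B by 136 voters; B by 49.
E wins the runoff.

E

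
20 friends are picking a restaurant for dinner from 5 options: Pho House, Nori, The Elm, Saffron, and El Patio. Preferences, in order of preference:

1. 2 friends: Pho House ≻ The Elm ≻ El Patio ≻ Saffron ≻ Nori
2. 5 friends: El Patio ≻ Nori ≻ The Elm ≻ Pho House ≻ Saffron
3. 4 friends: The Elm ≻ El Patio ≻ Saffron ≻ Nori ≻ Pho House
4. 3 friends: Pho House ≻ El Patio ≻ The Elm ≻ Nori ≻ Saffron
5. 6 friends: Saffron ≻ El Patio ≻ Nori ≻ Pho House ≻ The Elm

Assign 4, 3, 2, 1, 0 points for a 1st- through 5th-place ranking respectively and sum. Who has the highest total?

El Patio

Pho House: 2·4 + 5·1 + 4·0 + 3·4 + 6·1 = 31
Nori: 2·0 + 5·3 + 4·1 + 3·1 + 6·2 = 34
The Elm: 2·3 + 5·2 + 4·4 + 3·2 + 6·0 = 38
Saffron: 2·1 + 5·0 + 4·2 + 3·0 + 6·4 = 34
El Patio: 2·2 + 5·4 + 4·3 + 3·3 + 6·3 = 63
El Patio has the highest Borda score (63).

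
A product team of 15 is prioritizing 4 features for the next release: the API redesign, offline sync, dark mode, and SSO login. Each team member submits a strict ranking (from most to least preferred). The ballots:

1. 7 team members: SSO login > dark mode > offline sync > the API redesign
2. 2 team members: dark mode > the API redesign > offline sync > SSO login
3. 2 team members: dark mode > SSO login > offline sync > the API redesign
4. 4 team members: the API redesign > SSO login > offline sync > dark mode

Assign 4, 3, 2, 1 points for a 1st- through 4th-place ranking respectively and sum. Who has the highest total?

the API redesign: 7·1 + 2·3 + 2·1 + 4·4 = 31
offline sync: 7·2 + 2·2 + 2·2 + 4·2 = 30
dark mode: 7·3 + 2·4 + 2·4 + 4·1 = 41
SSO login: 7·4 + 2·1 + 2·3 + 4·3 = 48
SSO login has the highest Borda score (48).

SSO login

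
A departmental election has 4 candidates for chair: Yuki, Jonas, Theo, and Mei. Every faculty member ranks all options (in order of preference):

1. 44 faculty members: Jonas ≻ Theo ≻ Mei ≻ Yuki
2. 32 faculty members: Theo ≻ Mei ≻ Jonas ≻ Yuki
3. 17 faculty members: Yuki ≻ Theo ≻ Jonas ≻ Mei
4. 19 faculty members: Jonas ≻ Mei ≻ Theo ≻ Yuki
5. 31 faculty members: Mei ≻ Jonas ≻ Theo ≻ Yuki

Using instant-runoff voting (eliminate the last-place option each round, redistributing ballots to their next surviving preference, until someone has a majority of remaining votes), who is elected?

Jonas

Round 1: Yuki 17, Jonas 63, Theo 32, Mei 31. Eliminate Yuki.
Round 2: Jonas 63, Theo 49, Mei 31. Eliminate Mei.
Round 3: Jonas 94, Theo 49. Jonas has a majority.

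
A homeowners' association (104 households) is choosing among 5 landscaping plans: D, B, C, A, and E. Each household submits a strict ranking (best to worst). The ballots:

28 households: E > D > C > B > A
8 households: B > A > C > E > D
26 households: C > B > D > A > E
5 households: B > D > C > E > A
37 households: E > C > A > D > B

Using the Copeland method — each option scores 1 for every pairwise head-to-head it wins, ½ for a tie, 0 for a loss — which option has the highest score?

E

D: beats B and A; loses to C and E → score 2.
B: beats A; loses to D, C, and E → score 1.
C: beats D, B, and A; loses to E → score 3.
A: loses to D, B, C, and E → score 0.
E: beats D, B, C, and A → score 4.
E has the best pairwise record.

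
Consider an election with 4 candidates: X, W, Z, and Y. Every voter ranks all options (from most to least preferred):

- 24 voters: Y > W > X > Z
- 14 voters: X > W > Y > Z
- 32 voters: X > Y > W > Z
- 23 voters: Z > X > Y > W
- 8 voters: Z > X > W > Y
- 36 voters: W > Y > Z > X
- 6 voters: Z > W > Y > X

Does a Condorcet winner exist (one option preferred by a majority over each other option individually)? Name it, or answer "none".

none

Checking pairwise contests:
Z beats X 73–70.
X beats W 77–66.
W beats Z 106–37.
X beats Y 77–66.
Every option loses at least one head-to-head, so there is no Condorcet winner.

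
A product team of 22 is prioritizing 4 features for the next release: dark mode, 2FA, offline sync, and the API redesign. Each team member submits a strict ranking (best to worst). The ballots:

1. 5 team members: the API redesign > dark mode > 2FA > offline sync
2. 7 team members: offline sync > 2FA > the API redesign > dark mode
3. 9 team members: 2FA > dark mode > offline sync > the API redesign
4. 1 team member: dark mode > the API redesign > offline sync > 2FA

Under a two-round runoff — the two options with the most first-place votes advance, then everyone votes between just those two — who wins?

Round 1 first-place votes: dark mode 1, 2FA 9, offline sync 7, the API redesign 5.
2FA and offline sync advance.
Runoff: 2FA is preferred to offline sync by 14 voters; offline sync by 8.
2FA wins the runoff.

2FA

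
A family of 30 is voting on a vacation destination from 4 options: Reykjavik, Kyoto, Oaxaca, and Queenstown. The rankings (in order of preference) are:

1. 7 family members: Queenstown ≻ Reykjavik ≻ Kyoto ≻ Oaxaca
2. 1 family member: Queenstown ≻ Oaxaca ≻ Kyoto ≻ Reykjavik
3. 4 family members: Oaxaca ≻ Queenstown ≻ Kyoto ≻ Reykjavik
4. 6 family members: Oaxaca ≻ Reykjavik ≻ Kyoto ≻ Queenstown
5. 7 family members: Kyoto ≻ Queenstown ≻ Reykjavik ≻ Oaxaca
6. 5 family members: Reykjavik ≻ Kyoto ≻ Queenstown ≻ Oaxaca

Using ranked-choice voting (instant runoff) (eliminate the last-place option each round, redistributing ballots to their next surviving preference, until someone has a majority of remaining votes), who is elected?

Kyoto

Round 1: Reykjavik 5, Kyoto 7, Oaxaca 10, Queenstown 8. Eliminate Reykjavik.
Round 2: Kyoto 12, Oaxaca 10, Queenstown 8. Eliminate Queenstown.
Round 3: Kyoto 19, Oaxaca 11. Kyoto has a majority.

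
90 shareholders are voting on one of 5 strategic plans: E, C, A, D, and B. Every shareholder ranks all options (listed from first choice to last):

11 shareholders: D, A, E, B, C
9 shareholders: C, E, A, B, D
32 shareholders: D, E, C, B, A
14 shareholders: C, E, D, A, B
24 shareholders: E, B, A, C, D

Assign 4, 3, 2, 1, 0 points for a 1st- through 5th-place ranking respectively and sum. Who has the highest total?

E

E: 11·2 + 9·3 + 32·3 + 14·3 + 24·4 = 283
C: 11·0 + 9·4 + 32·2 + 14·4 + 24·1 = 180
A: 11·3 + 9·2 + 32·0 + 14·1 + 24·2 = 113
D: 11·4 + 9·0 + 32·4 + 14·2 + 24·0 = 200
B: 11·1 + 9·1 + 32·1 + 14·0 + 24·3 = 124
E has the highest Borda score (283).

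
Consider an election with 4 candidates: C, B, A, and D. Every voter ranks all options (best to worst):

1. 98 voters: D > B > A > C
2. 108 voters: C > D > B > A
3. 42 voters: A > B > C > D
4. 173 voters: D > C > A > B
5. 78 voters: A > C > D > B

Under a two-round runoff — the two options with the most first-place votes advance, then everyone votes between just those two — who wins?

Round 1 first-place votes: C 108, B 0, A 120, D 271.
D and A advance.
Runoff: D is preferred to A by 379 voters; A by 120.
D wins the runoff.

D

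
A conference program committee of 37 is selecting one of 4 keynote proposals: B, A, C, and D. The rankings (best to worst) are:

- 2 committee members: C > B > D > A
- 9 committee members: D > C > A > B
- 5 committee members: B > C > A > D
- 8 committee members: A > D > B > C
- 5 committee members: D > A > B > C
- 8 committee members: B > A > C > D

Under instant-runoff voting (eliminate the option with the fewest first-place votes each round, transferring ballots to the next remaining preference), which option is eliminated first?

Round 1: B 13, A 8, C 2, D 14. Eliminate C.

C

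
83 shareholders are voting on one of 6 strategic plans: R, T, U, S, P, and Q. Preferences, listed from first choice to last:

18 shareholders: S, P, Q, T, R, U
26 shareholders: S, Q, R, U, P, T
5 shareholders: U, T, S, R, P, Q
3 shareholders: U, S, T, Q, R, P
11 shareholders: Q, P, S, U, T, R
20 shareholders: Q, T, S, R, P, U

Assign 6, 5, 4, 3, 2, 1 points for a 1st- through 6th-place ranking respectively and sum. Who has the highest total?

R: 18·2 + 26·4 + 5·3 + 3·2 + 11·1 + 20·3 = 232
T: 18·3 + 26·1 + 5·5 + 3·4 + 11·2 + 20·5 = 239
U: 18·1 + 26·3 + 5·6 + 3·6 + 11·3 + 20·1 = 197
S: 18·6 + 26·6 + 5·4 + 3·5 + 11·4 + 20·4 = 423
P: 18·5 + 26·2 + 5·2 + 3·1 + 11·5 + 20·2 = 250
Q: 18·4 + 26·5 + 5·1 + 3·3 + 11·6 + 20·6 = 402
S has the highest Borda score (423).

S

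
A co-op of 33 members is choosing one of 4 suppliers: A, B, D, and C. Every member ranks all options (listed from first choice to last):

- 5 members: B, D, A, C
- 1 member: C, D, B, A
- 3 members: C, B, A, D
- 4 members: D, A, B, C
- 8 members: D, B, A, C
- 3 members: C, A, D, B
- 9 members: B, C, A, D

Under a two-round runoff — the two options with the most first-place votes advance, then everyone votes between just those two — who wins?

Round 1 first-place votes: A 0, B 14, D 12, C 7.
B and D advance.
Runoff: B is preferred to D by 17 voters; D by 16.
B wins the runoff.

B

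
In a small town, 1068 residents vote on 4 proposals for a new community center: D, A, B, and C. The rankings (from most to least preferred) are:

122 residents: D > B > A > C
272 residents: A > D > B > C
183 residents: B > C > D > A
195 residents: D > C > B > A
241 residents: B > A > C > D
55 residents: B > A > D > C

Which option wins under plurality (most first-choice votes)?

B

First-place votes: D 317, A 272, B 479, C 0.
B has the most first-place votes.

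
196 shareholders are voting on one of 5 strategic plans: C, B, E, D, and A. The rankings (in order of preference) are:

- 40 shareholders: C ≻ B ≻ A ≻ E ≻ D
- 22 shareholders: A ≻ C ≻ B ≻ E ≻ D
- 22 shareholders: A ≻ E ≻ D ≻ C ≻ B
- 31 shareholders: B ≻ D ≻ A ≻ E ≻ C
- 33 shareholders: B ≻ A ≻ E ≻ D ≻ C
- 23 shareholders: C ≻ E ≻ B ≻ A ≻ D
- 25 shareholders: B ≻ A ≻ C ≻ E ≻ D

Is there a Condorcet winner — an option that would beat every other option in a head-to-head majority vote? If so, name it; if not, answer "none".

none

Checking pairwise contests:
A beats C 133–63.
C beats B 107–89.
C beats E 110–86.
C beats D 110–86.
B beats A 152–44.
Every option loses at least one head-to-head, so there is no Condorcet winner.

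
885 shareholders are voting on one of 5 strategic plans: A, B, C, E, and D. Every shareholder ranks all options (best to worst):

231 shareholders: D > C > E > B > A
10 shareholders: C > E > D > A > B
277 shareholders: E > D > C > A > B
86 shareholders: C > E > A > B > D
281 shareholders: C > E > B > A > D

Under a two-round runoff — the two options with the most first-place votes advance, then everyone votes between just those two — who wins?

Round 1 first-place votes: A 0, B 0, C 377, E 277, D 231.
C and E advance.
Runoff: C is preferred to E by 608 voters; E by 277.
C wins the runoff.

C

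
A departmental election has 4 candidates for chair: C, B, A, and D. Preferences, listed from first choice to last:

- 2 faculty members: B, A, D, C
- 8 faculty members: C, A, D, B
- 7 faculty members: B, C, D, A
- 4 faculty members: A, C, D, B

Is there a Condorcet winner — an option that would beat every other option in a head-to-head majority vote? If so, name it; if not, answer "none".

C

C vs B: 12–9 for C.
C vs A: 15–6 for C.
C vs D: 19–2 for C.
C beats every other option head-to-head.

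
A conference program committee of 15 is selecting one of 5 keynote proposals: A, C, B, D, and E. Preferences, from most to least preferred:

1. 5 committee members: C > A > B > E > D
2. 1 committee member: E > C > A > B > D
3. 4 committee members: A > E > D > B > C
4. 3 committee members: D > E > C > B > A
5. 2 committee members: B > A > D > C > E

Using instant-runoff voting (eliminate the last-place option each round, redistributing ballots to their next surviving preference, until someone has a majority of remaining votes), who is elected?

C

Round 1: A 4, C 5, B 2, D 3, E 1. Eliminate E.
Round 2: A 4, C 6, B 2, D 3. Eliminate B.
Round 3: A 6, C 6, D 3. Eliminate D.
Round 4: A 6, C 9. C has a majority.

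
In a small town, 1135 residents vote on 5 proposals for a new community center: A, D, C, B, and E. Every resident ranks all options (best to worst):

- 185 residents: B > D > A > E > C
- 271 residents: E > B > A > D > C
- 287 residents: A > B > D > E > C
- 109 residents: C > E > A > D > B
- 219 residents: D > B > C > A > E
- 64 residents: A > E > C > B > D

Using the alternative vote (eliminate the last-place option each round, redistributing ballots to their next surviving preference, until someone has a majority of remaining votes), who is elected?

D

Round 1: A 351, D 219, C 109, B 185, E 271. Eliminate C.
Round 2: A 351, D 219, B 185, E 380. Eliminate B.
Round 3: A 351, D 404, E 380. Eliminate A.
Round 4: D 691, E 444. D has a majority.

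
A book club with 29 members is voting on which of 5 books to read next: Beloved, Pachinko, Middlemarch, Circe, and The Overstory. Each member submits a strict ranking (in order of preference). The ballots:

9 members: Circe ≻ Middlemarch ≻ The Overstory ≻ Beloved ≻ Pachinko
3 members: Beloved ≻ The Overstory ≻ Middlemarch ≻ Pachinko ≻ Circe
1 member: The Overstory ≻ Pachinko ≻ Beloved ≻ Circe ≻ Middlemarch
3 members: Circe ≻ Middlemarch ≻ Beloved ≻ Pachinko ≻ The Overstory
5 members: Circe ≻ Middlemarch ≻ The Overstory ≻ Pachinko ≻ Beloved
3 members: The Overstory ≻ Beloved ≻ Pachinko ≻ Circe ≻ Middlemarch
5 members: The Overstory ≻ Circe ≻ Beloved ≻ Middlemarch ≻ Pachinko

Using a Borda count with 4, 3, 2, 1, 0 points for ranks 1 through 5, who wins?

Beloved: 9·1 + 3·4 + 1·2 + 3·2 + 5·0 + 3·3 + 5·2 = 48
Pachinko: 9·0 + 3·1 + 1·3 + 3·1 + 5·1 + 3·2 + 5·0 = 20
Middlemarch: 9·3 + 3·2 + 1·0 + 3·3 + 5·3 + 3·0 + 5·1 = 62
Circe: 9·4 + 3·0 + 1·1 + 3·4 + 5·4 + 3·1 + 5·3 = 87
The Overstory: 9·2 + 3·3 + 1·4 + 3·0 + 5·2 + 3·4 + 5·4 = 73
Circe has the highest Borda score (87).

Circe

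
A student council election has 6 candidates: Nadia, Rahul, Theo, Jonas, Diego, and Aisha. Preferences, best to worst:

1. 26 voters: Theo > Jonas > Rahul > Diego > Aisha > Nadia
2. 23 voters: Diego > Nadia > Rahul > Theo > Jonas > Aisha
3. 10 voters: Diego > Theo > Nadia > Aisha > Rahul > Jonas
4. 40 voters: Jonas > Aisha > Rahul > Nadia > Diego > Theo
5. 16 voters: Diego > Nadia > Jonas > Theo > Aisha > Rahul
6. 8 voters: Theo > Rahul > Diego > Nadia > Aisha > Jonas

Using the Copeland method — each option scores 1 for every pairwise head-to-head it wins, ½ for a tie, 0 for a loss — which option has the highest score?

Nadia: beats Theo; loses to Rahul, Jonas, Diego, and Aisha → score 1.
Rahul: beats Nadia, Theo, and Diego; loses to Jonas and Aisha → score 3.
Theo: beats Jonas and Aisha; loses to Nadia, Rahul, and Diego → score 2.
Jonas: beats Nadia, Rahul, Diego, and Aisha; loses to Theo → score 4.
Diego: beats Nadia, Theo, and Aisha; loses to Rahul and Jonas → score 3.
Aisha: beats Nadia and Rahul; loses to Theo, Jonas, and Diego → score 2.
Jonas has the best pairwise record.

Jonas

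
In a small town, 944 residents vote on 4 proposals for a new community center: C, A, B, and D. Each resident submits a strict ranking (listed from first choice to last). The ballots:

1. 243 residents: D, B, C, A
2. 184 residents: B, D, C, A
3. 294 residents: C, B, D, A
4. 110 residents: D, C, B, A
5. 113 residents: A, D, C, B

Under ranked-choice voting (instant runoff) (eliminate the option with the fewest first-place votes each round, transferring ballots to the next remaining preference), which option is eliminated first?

Round 1: C 294, A 113, B 184, D 353. Eliminate A.

A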